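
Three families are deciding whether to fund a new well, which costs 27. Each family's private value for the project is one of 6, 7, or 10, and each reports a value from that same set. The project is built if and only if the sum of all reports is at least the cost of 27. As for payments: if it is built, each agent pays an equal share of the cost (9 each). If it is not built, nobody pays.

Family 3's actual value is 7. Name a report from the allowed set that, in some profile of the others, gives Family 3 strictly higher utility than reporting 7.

Suppose Family 1 reports 10 and Family 2 reports 10.
Report 7: project built, pays 9, utility 7 - 9 = -2.
Report 6: project not built, utility 0.
So reporting 6 beats truth here (0 > -2).

6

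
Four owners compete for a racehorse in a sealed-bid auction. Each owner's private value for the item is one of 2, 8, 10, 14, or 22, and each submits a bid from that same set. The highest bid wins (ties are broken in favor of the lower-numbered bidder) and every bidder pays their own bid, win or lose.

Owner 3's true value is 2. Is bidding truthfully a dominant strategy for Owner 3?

Check each profile of the others' bids and compare truth against every alternative bid.
Others bid (2, 2, 10): truth gives -2, best alternative gives -8.
Others bid (2, 2, 14): truth gives -2, best alternative gives -8.
Others bid (2, 2, 22): truth gives -2, best alternative gives -8.
Others bid (2, 8, 2): truth gives -2, best alternative gives -8.
Others bid (2, 8, 8): truth gives -2, best alternative gives -8.
Others bid (2, 8, 10): truth gives -2, best alternative gives -8.
(Remaining 119 profiles checked similarly; truth is weakly best in each.)
In every case the truthful bid is at least as good as any alternative, so it is a dominant strategy.

Yes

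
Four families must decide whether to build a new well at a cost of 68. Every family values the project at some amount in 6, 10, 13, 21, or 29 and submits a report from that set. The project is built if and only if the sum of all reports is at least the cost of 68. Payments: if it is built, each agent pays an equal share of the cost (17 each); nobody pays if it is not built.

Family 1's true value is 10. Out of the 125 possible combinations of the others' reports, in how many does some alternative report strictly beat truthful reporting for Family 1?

Others report (10, 21, 29): truth gives -7; report 6 gives 0 > -7. Violating.
Others report (10, 29, 21): truth gives -7; report 6 gives 0 > -7. Violating.
Others report (21, 10, 29): truth gives -7; report 6 gives 0 > -7. Violating.
Others report (21, 29, 10): truth gives -7; report 6 gives 0 > -7. Violating.
Others report (6, 6, 6): truth gives 0; no alternative beats it.
Others report (6, 6, 10): truth gives 0; no alternative beats it.
(Checking all 125 profiles: 6 have a profitable deviation, 119 do not.)

6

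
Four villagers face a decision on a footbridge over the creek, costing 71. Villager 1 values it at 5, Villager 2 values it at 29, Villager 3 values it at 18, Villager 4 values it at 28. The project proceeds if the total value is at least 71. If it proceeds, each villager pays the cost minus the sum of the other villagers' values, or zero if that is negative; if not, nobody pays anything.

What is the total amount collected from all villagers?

Total value 80 ≥ cost 71, so it is built.
Villager 1: others sum to 75; max(0, 71 - 75) = 0.
Villager 2: others sum to 51; max(0, 71 - 51) = 20.
Villager 3: others sum to 62; max(0, 71 - 62) = 9.
Villager 4: others sum to 52; max(0, 71 - 52) = 19.
Total collected = 0 + 20 + 9 + 19 = 48.

48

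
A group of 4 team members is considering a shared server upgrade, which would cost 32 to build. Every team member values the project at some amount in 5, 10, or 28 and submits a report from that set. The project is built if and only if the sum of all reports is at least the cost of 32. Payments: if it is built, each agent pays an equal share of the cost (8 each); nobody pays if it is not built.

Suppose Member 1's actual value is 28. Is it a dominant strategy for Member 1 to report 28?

Check each profile of the others' reports and compare truth against every alternative report.
Others report (5, 5, 5): truth gives 20, best alternative gives 0.
Others report (5, 5, 10): truth gives 20, best alternative gives 0.
Others report (5, 10, 5): truth gives 20, best alternative gives 0.
Others report (10, 5, 5): truth gives 20, best alternative gives 0.
Others report (5, 5, 28): truth gives 20, best alternative gives 20.
Others report (5, 10, 10): truth gives 20, best alternative gives 20.
(Remaining 21 profiles checked similarly; truth is weakly best in each.)
In every case the truthful report is at least as good as any alternative, so it is a dominant strategy.

Yes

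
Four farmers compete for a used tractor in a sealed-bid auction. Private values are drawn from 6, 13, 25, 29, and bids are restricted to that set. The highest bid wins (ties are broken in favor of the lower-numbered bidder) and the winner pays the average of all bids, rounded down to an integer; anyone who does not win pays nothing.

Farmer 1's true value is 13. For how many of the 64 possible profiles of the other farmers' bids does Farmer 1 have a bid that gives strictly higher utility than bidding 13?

Others bid (6, 6, 6): truth gives 6; bid 6 gives 7 > 6. Violating.
Others bid (6, 6, 13): truth gives 4; no alternative beats it.
Others bid (6, 6, 25): truth gives 0; no alternative beats it.
(Checking all 64 profiles: 1 has a profitable deviation, 63 do not.)

1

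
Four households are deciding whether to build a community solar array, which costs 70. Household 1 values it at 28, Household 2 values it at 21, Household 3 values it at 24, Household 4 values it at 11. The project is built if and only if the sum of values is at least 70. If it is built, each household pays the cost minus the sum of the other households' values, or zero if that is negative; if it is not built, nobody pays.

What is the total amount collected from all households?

31

Total value 84 ≥ cost 70, so it is built.
Household 1: others sum to 56; max(0, 70 - 56) = 14.
Household 2: others sum to 63; max(0, 70 - 63) = 7.
Household 3: others sum to 60; max(0, 70 - 60) = 10.
Household 4: others sum to 73; max(0, 70 - 73) = 0.
Total collected = 14 + 7 + 10 + 0 = 31.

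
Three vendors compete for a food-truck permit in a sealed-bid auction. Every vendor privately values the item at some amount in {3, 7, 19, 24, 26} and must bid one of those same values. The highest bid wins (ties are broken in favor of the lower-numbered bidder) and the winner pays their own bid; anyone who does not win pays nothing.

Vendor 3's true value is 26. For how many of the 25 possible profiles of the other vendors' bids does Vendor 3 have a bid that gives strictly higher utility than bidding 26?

9

Others bid (3, 3): truth gives 0; bid 7 gives 19 > 0. Violating.
Others bid (3, 7): truth gives 0; bid 19 gives 7 > 0. Violating.
Others bid (3, 19): truth gives 0; bid 24 gives 2 > 0. Violating.
Others bid (7, 3): truth gives 0; bid 19 gives 7 > 0. Violating.
Others bid (3, 24): truth gives 0; no alternative beats it.
Others bid (3, 26): truth gives 0; no alternative beats it.
(Checking all 25 profiles: 9 have a profitable deviation, 16 do not.)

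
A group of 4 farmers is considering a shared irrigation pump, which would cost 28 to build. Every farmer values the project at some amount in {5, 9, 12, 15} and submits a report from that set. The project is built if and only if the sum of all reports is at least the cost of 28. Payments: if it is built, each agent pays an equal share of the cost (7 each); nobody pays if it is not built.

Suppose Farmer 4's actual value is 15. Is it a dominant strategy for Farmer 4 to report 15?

Check each profile of the others' reports and compare truth against every alternative report.
Others report (5, 5, 5): truth gives 8, best alternative gives 0.
Others report (5, 5, 9): truth gives 8, best alternative gives 8.
Others report (5, 5, 12): truth gives 8, best alternative gives 8.
Others report (5, 5, 15): truth gives 8, best alternative gives 8.
Others report (5, 9, 5): truth gives 8, best alternative gives 8.
Others report (5, 9, 9): truth gives 8, best alternative gives 8.
(Remaining 58 profiles checked similarly; truth is weakly best in each.)
In every case the truthful report is at least as good as any alternative, so it is a dominant strategy.

Yes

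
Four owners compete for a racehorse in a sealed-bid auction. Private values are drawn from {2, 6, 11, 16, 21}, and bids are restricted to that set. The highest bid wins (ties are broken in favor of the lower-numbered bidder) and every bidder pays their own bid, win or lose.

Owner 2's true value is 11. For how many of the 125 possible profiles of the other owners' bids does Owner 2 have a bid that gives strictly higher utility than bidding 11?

111

Others bid (2, 2, 2): truth gives 0; bid 6 gives 5 > 0. Violating.
Others bid (2, 2, 6): truth gives 0; bid 6 gives 5 > 0. Violating.
Others bid (2, 2, 16): truth gives -11; bid 2 gives -2 > -11. Violating.
Others bid (2, 2, 21): truth gives -11; bid 2 gives -2 > -11. Violating.
Others bid (2, 2, 11): truth gives 0; no alternative beats it.
Others bid (2, 6, 11): truth gives 0; no alternative beats it.
(Checking all 125 profiles: 111 have a profitable deviation, 14 do not.)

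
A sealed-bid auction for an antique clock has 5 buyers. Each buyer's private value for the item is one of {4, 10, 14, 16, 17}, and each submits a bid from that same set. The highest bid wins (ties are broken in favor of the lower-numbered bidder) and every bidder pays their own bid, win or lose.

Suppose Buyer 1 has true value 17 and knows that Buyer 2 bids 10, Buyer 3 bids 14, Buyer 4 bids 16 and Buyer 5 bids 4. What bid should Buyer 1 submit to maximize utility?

16

Bid 4: loses but pays 4, utility -4.
Bid 10: loses but pays 10, utility -10.
Bid 14: loses but pays 14, utility -14.
Bid 16: wins, pays 16, utility 17 - 16 = 1.
Bid 17: wins, pays 17, utility 17 - 17 = 0.
The best choice is 16 with utility 1.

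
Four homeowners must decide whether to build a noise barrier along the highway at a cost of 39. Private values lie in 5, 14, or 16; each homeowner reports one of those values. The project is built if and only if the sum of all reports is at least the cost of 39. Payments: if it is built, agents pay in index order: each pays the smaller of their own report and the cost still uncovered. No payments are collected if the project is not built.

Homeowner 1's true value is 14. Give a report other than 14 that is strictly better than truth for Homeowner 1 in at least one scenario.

Suppose Homeowner 2 reports 5, Homeowner 3 reports 14 and Homeowner 4 reports 16.
Report 14: project built, pays 14, utility 14 - 14 = 0.
Report 5: project built, pays 5, utility 14 - 5 = 9.
So reporting 5 beats truth here (9 > 0).

5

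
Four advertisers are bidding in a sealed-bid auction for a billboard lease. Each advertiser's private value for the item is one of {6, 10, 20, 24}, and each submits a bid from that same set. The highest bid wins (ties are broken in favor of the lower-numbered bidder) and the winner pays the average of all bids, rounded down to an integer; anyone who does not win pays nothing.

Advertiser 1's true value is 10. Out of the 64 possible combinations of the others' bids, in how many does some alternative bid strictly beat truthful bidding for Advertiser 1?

Others bid (6, 6, 6): truth gives 3; bid 6 gives 4 > 3. Violating.
Others bid (6, 6, 10): truth gives 2; no alternative beats it.
Others bid (6, 6, 20): truth gives 0; no alternative beats it.
(Checking all 64 profiles: 1 has a profitable deviation, 63 do not.)

1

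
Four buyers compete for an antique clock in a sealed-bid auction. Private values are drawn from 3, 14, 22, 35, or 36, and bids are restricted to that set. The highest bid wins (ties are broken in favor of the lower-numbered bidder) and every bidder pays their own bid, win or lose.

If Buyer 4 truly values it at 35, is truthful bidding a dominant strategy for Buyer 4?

No

Consider the case where Buyer 1 bids 3, Buyer 2 bids 3 and Buyer 3 bids 3.
Truthful bid 35: wins, pays 35, utility 35 - 35 = 0.
Bid 14 instead: wins, pays 14, utility 35 - 14 = 21.
Since 21 > 0, bidding 14 is strictly better here, so truthful bidding is not dominant.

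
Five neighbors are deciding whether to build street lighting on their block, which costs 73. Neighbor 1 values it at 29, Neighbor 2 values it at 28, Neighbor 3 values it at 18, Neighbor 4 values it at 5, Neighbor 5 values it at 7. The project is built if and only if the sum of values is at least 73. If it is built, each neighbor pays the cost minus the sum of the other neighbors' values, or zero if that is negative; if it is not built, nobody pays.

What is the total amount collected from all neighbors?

Total value 87 ≥ cost 73, so it is built.
Neighbor 1: others sum to 58; max(0, 73 - 58) = 15.
Neighbor 2: others sum to 59; max(0, 73 - 59) = 14.
Neighbor 3: others sum to 69; max(0, 73 - 69) = 4.
Neighbor 4: others sum to 82; max(0, 73 - 82) = 0.
Neighbor 5: others sum to 80; max(0, 73 - 80) = 0.
Total collected = 15 + 14 + 4 + 0 + 0 = 33.

33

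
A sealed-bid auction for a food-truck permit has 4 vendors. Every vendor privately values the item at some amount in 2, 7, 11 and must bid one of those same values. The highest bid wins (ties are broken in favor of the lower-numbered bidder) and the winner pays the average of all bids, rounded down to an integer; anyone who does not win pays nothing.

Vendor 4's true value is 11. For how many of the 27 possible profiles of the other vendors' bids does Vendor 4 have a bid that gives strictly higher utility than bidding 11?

Others bid (2, 2, 2): truth gives 7; bid 7 gives 8 > 7. Violating.
Others bid (2, 2, 7): truth gives 6; no alternative beats it.
Others bid (2, 2, 11): truth gives 0; no alternative beats it.
(Checking all 27 profiles: 1 has a profitable deviation, 26 do not.)

1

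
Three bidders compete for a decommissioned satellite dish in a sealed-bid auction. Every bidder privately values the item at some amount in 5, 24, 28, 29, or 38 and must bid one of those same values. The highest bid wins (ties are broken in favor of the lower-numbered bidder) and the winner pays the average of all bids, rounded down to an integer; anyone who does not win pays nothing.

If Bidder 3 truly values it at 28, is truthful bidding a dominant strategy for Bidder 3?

No

Consider the case where Bidder 1 bids 5 and Bidder 2 bids 5.
Truthful bid 28: wins, pays 12, utility 28 - 12 = 16.
Bid 24 instead: wins, pays 11, utility 28 - 11 = 17.
Since 17 > 16, bidding 24 is strictly better here, so truthful bidding is not dominant.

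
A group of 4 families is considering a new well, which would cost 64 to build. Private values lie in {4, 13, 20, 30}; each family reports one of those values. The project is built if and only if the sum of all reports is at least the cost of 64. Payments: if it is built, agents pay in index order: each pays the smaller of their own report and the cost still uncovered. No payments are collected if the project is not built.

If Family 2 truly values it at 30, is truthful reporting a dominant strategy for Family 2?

No

Consider the case where Family 1 reports 4, Family 3 reports 13 and Family 4 reports 30.
Truthful report 30: project built, pays 30, utility 30 - 30 = 0.
Report 20 instead: project built, pays 20, utility 30 - 20 = 10.
Since 10 > 0, reporting 20 is strictly better here, so truthful reporting is not dominant.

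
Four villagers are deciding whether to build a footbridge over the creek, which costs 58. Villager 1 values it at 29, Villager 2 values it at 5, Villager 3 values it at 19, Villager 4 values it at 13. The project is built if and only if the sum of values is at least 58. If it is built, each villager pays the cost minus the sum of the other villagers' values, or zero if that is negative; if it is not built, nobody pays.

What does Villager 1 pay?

Total value 66 ≥ cost 58, so the project is built.
The other villagers' values sum to 37.
Cost minus that sum is 58 - 37 = 21.

21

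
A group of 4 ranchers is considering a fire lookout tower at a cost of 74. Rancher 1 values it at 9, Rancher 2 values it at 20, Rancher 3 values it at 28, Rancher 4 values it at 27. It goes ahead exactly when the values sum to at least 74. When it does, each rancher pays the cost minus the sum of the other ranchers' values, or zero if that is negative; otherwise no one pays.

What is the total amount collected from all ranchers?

45

Total value 84 ≥ cost 74, so it is built.
Rancher 1: others sum to 75; max(0, 74 - 75) = 0.
Rancher 2: others sum to 64; max(0, 74 - 64) = 10.
Rancher 3: others sum to 56; max(0, 74 - 56) = 18.
Rancher 4: others sum to 57; max(0, 74 - 57) = 17.
Total collected = 0 + 10 + 18 + 17 = 45.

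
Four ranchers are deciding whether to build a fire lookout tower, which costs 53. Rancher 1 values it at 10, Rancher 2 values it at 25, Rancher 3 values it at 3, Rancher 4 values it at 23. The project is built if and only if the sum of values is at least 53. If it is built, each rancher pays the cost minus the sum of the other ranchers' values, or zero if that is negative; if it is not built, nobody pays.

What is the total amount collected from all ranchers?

34

Total value 61 ≥ cost 53, so it is built.
Rancher 1: others sum to 51; max(0, 53 - 51) = 2.
Rancher 2: others sum to 36; max(0, 53 - 36) = 17.
Rancher 3: others sum to 58; max(0, 53 - 58) = 0.
Rancher 4: others sum to 38; max(0, 53 - 38) = 15.
Total collected = 2 + 17 + 0 + 15 = 34.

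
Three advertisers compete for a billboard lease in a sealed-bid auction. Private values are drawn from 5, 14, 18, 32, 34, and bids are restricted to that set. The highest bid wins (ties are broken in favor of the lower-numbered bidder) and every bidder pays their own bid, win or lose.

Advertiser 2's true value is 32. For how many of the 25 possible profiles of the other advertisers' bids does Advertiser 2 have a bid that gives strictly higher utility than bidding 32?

Others bid (5, 5): truth gives 0; bid 14 gives 18 > 0. Violating.
Others bid (5, 14): truth gives 0; bid 14 gives 18 > 0. Violating.
Others bid (5, 18): truth gives 0; bid 18 gives 14 > 0. Violating.
Others bid (5, 34): truth gives -32; bid 34 gives -2 > -32. Violating.
Others bid (5, 32): truth gives 0; no alternative beats it.
Others bid (14, 32): truth gives 0; no alternative beats it.
(Checking all 25 profiles: 19 have a profitable deviation, 6 do not.)

19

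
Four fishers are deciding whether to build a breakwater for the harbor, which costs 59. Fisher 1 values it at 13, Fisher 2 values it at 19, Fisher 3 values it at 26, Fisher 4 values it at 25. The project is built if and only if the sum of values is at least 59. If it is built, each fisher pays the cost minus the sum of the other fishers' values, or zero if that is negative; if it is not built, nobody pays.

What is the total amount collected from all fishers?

Total value 83 ≥ cost 59, so it is built.
Fisher 1: others sum to 70; max(0, 59 - 70) = 0.
Fisher 2: others sum to 64; max(0, 59 - 64) = 0.
Fisher 3: others sum to 57; max(0, 59 - 57) = 2.
Fisher 4: others sum to 58; max(0, 59 - 58) = 1.
Total collected = 0 + 0 + 2 + 1 = 3.

3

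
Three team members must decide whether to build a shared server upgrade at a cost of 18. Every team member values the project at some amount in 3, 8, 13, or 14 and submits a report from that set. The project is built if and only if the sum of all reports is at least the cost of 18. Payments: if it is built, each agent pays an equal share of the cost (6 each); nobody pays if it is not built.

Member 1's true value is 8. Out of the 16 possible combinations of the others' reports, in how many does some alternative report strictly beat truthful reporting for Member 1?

1

Others report (3, 3): truth gives 0; report 13 gives 2 > 0. Violating.
Others report (3, 8): truth gives 2; no alternative beats it.
Others report (3, 13): truth gives 2; no alternative beats it.
(Checking all 16 profiles: 1 has a profitable deviation, 15 do not.)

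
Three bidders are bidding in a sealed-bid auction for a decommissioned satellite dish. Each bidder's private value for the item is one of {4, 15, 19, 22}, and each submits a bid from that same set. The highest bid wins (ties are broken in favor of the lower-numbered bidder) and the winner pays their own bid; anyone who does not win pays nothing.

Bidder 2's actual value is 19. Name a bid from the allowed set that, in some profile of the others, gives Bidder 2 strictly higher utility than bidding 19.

Suppose Bidder 1 bids 4 and Bidder 3 bids 4.
Bid 19: wins, pays 19, utility 19 - 19 = 0.
Bid 15: wins, pays 15, utility 19 - 15 = 4.
So bidding 15 beats truth here (4 > 0).

15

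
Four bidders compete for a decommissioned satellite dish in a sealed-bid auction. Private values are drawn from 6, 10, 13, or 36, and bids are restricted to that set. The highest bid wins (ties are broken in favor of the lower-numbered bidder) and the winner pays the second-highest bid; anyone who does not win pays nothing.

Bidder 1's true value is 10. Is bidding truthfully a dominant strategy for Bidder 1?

Check each profile of the others' bids and compare truth against every alternative bid.
Others bid (6, 6, 6): truth gives 4, best alternative gives 4.
Others bid (6, 6, 10): truth gives 0, best alternative gives 0.
Others bid (6, 6, 13): truth gives 0, best alternative gives 0.
Others bid (6, 6, 36): truth gives 0, best alternative gives 0.
Others bid (6, 10, 6): truth gives 0, best alternative gives 0.
Others bid (6, 10, 10): truth gives 0, best alternative gives 0.
(Remaining 58 profiles checked similarly; truth is weakly best in each.)
In every case the truthful bid is at least as good as any alternative, so it is a dominant strategy.

Yes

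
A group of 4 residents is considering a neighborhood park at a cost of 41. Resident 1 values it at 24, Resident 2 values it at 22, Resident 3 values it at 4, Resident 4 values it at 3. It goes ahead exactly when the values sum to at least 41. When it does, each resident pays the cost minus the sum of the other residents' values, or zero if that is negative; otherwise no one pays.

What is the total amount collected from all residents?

Total value 53 ≥ cost 41, so it is built.
Resident 1: others sum to 29; max(0, 41 - 29) = 12.
Resident 2: others sum to 31; max(0, 41 - 31) = 10.
Resident 3: others sum to 49; max(0, 41 - 49) = 0.
Resident 4: others sum to 50; max(0, 41 - 50) = 0.
Total collected = 12 + 10 + 0 + 0 = 22.

22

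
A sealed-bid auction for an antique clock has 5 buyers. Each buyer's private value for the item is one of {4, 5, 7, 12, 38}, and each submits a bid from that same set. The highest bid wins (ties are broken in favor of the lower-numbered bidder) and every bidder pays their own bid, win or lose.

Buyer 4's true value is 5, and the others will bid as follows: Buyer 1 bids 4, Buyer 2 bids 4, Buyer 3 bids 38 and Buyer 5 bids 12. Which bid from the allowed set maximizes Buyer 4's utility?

Bid 4: loses but pays 4, utility -4.
Bid 5: loses but pays 5, utility -5.
Bid 7: loses but pays 7, utility -7.
Bid 12: loses but pays 12, utility -12.
Bid 38: loses but pays 38, utility -38.
The best choice is 4 with utility -4.

4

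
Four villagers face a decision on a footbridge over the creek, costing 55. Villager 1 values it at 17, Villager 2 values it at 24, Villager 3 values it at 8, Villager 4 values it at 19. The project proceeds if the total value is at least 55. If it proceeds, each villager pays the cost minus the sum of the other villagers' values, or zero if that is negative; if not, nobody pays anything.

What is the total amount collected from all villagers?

Total value 68 ≥ cost 55, so it is built.
Villager 1: others sum to 51; max(0, 55 - 51) = 4.
Villager 2: others sum to 44; max(0, 55 - 44) = 11.
Villager 3: others sum to 60; max(0, 55 - 60) = 0.
Villager 4: others sum to 49; max(0, 55 - 49) = 6.
Total collected = 4 + 11 + 0 + 6 = 21.

21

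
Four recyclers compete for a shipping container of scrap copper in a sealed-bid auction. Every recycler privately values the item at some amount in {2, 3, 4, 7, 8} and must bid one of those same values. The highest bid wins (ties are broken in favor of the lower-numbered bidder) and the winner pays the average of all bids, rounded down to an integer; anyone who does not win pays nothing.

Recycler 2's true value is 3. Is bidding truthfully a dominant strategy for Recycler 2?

Consider the case where Recycler 1 bids 3, Recycler 3 bids 2 and Recycler 4 bids 2.
Truthful bid 3: loses, pays 0, utility 0.
Bid 4 instead: wins, pays 2, utility 3 - 2 = 1.
Since 1 > 0, bidding 4 is strictly better here, so truthful bidding is not dominant.

No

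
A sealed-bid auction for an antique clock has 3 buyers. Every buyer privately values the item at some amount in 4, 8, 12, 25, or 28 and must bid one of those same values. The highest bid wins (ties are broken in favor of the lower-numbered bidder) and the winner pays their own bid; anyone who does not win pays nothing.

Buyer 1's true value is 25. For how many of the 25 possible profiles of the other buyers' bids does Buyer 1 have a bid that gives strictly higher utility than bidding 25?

9

Others bid (4, 4): truth gives 0; bid 4 gives 21 > 0. Violating.
Others bid (4, 8): truth gives 0; bid 8 gives 17 > 0. Violating.
Others bid (4, 12): truth gives 0; bid 12 gives 13 > 0. Violating.
Others bid (8, 4): truth gives 0; bid 8 gives 17 > 0. Violating.
Others bid (4, 25): truth gives 0; no alternative beats it.
Others bid (4, 28): truth gives 0; no alternative beats it.
(Checking all 25 profiles: 9 have a profitable deviation, 16 do not.)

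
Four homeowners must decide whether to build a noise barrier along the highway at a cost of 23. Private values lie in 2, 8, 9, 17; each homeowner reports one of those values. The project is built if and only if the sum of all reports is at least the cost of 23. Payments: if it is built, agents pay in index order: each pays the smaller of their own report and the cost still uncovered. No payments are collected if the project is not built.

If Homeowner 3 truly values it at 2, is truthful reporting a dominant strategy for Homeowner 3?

Check each profile of the others' reports and compare truth against every alternative report.
Others report (2, 2, 17): truth gives 0, best alternative gives -6.
Others report (2, 8, 8): truth gives 0, best alternative gives -6.
Others report (2, 8, 9): truth gives 0, best alternative gives -6.
Others report (2, 8, 17): truth gives 0, best alternative gives -6.
Others report (2, 9, 8): truth gives 0, best alternative gives -6.
Others report (2, 9, 9): truth gives 0, best alternative gives -6.
(Remaining 58 profiles checked similarly; truth is weakly best in each.)
In every case the truthful report is at least as good as any alternative, so it is a dominant strategy.

Yes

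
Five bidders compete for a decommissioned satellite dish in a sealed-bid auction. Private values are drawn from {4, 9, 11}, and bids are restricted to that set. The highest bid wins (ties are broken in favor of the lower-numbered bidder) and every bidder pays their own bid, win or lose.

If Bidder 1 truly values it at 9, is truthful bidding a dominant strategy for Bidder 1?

No

Consider the case where Bidder 2 bids 4, Bidder 3 bids 4, Bidder 4 bids 4 and Bidder 5 bids 4.
Truthful bid 9: wins, pays 9, utility 9 - 9 = 0.
Bid 4 instead: wins, pays 4, utility 9 - 4 = 5.
Since 5 > 0, bidding 4 is strictly better here, so truthful bidding is not dominant.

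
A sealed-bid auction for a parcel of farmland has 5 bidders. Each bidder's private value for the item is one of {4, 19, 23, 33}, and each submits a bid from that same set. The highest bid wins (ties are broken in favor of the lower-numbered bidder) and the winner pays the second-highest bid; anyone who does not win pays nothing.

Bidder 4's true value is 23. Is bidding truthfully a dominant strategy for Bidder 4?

Yes

Check each profile of the others' bids and compare truth against every alternative bid.
Others bid (4, 4, 4, 4): truth gives 19, best alternative gives 19.
Others bid (4, 4, 4, 19): truth gives 4, best alternative gives 4.
Others bid (4, 4, 19, 4): truth gives 4, best alternative gives 4.
Others bid (4, 4, 19, 19): truth gives 4, best alternative gives 4.
Others bid (4, 19, 4, 4): truth gives 4, best alternative gives 4.
Others bid (4, 19, 4, 19): truth gives 4, best alternative gives 4.
(Remaining 250 profiles checked similarly; truth is weakly best in each.)
In every case the truthful bid is at least as good as any alternative, so it is a dominant strategy.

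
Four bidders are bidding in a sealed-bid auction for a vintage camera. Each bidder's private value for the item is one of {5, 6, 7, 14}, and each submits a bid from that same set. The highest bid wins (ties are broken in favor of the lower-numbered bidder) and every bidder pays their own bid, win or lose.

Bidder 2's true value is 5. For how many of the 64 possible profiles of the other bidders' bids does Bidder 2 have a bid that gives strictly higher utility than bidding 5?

18

Others bid (5, 5, 5): truth gives -5; bid 6 gives -1 > -5. Violating.
Others bid (5, 5, 6): truth gives -5; bid 6 gives -1 > -5. Violating.
Others bid (5, 5, 7): truth gives -5; bid 7 gives -2 > -5. Violating.
Others bid (5, 6, 5): truth gives -5; bid 6 gives -1 > -5. Violating.
Others bid (5, 5, 14): truth gives -5; no alternative beats it.
Others bid (5, 6, 14): truth gives -5; no alternative beats it.
(Checking all 64 profiles: 18 have a profitable deviation, 46 do not.)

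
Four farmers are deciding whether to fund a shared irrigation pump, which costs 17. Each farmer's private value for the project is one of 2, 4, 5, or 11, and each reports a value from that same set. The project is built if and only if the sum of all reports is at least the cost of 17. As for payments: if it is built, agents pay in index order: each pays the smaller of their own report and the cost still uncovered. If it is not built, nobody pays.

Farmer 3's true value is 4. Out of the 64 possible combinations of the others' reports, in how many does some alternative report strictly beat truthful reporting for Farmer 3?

Others report (2, 2, 11): truth gives 0; report 2 gives 2 > 0. Violating.
Others report (2, 4, 11): truth gives 0; report 2 gives 2 > 0. Violating.
Others report (2, 5, 11): truth gives 0; report 2 gives 2 > 0. Violating.
Others report (2, 11, 2): truth gives 0; report 2 gives 2 > 0. Violating.
Others report (2, 2, 2): truth gives 0; no alternative beats it.
Others report (2, 2, 4): truth gives 0; no alternative beats it.
(Checking all 64 profiles: 18 have a profitable deviation, 46 do not.)

18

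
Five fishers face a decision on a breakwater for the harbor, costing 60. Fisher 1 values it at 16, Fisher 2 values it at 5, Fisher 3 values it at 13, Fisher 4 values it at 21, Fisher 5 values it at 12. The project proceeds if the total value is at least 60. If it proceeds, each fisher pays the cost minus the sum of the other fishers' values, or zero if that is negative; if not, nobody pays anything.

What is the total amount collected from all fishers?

Total value 67 ≥ cost 60, so it is built.
Fisher 1: others sum to 51; max(0, 60 - 51) = 9.
Fisher 2: others sum to 62; max(0, 60 - 62) = 0.
Fisher 3: others sum to 54; max(0, 60 - 54) = 6.
Fisher 4: others sum to 46; max(0, 60 - 46) = 14.
Fisher 5: others sum to 55; max(0, 60 - 55) = 5.
Total collected = 9 + 0 + 6 + 14 + 5 = 34.

34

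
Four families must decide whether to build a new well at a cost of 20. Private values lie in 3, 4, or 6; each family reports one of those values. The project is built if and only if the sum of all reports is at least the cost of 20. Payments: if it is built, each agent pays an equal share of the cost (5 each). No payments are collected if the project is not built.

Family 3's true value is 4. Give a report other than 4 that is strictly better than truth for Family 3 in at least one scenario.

Suppose Family 1 reports 4, Family 2 reports 6 and Family 4 reports 6.
Report 4: project built, pays 5, utility 4 - 5 = -1.
Report 3: project not built, utility 0.
So reporting 3 beats truth here (0 > -1).

3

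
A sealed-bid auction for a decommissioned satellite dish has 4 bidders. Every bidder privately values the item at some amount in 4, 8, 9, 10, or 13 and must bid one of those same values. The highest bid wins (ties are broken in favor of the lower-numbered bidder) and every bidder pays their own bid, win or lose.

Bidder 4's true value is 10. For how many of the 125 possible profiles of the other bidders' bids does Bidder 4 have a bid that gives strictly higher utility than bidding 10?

Others bid (4, 4, 4): truth gives 0; bid 8 gives 2 > 0. Violating.
Others bid (4, 4, 8): truth gives 0; bid 9 gives 1 > 0. Violating.
Others bid (4, 4, 10): truth gives -10; bid 13 gives -3 > -10. Violating.
Others bid (4, 4, 13): truth gives -10; bid 4 gives -4 > -10. Violating.
Others bid (4, 4, 9): truth gives 0; no alternative beats it.
Others bid (4, 8, 9): truth gives 0; no alternative beats it.
(Checking all 125 profiles: 106 have a profitable deviation, 19 do not.)

106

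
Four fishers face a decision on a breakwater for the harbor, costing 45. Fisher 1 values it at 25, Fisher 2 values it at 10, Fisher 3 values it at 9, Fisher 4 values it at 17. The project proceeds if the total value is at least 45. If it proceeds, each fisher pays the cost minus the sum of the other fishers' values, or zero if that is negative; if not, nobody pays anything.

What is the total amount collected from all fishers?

10

Total value 61 ≥ cost 45, so it is built.
Fisher 1: others sum to 36; max(0, 45 - 36) = 9.
Fisher 2: others sum to 51; max(0, 45 - 51) = 0.
Fisher 3: others sum to 52; max(0, 45 - 52) = 0.
Fisher 4: others sum to 44; max(0, 45 - 44) = 1.
Total collected = 9 + 0 + 0 + 1 = 10.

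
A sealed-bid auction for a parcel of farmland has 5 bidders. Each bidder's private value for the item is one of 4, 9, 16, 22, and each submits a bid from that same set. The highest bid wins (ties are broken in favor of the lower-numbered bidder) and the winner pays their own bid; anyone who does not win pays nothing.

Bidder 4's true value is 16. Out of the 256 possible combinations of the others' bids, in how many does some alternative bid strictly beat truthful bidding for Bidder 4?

Others bid (4, 4, 4, 4): truth gives 0; bid 9 gives 7 > 0. Violating.
Others bid (4, 4, 4, 9): truth gives 0; bid 9 gives 7 > 0. Violating.
Others bid (4, 4, 4, 16): truth gives 0; no alternative beats it.
Others bid (4, 4, 4, 22): truth gives 0; no alternative beats it.
(Checking all 256 profiles: 2 have a profitable deviation, 254 do not.)

2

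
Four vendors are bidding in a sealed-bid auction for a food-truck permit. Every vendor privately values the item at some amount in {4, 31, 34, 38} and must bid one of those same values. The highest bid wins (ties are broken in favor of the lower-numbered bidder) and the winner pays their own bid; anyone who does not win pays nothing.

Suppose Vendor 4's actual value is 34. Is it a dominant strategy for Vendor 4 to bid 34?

Consider the case where Vendor 1 bids 4, Vendor 2 bids 4 and Vendor 3 bids 4.
Truthful bid 34: wins, pays 34, utility 34 - 34 = 0.
Bid 31 instead: wins, pays 31, utility 34 - 31 = 3.
Since 3 > 0, bidding 31 is strictly better here, so truthful bidding is not dominant.

No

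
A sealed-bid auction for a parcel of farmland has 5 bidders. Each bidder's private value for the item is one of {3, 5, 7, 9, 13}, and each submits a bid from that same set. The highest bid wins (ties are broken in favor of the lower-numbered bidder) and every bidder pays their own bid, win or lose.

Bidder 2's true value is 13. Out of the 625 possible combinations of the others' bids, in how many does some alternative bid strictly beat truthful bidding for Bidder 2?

Others bid (3, 3, 3, 3): truth gives 0; bid 5 gives 8 > 0. Violating.
Others bid (3, 3, 3, 5): truth gives 0; bid 5 gives 8 > 0. Violating.
Others bid (3, 3, 3, 7): truth gives 0; bid 7 gives 6 > 0. Violating.
Others bid (3, 3, 3, 9): truth gives 0; bid 9 gives 4 > 0. Violating.
Others bid (3, 3, 3, 13): truth gives 0; no alternative beats it.
Others bid (3, 3, 5, 13): truth gives 0; no alternative beats it.
(Checking all 625 profiles: 317 have a profitable deviation, 308 do not.)

317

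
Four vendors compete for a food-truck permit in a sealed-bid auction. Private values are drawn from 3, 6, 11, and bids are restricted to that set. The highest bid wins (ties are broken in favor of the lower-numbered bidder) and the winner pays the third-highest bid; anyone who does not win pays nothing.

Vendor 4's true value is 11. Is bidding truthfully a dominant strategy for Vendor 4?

Yes

Check each profile of the others' bids and compare truth against every alternative bid.
Others bid (3, 3, 6): truth gives 8, best alternative gives 0.
Others bid (3, 6, 3): truth gives 8, best alternative gives 0.
Others bid (6, 3, 3): truth gives 8, best alternative gives 0.
Others bid (3, 6, 6): truth gives 5, best alternative gives 0.
Others bid (6, 3, 6): truth gives 5, best alternative gives 0.
Others bid (6, 6, 3): truth gives 5, best alternative gives 0.
(Remaining 21 profiles checked similarly; truth is weakly best in each.)
In every case the truthful bid is at least as good as any alternative, so it is a dominant strategy.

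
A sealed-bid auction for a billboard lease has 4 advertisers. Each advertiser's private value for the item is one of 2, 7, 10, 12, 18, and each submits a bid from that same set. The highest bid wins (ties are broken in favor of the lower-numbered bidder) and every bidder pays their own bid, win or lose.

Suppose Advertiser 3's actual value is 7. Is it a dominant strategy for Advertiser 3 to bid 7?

Consider the case where Advertiser 1 bids 2, Advertiser 2 bids 2 and Advertiser 4 bids 10.
Truthful bid 7: loses but pays 7, utility -7.
Bid 2 instead: loses but pays 2, utility -2.
Since -2 > -7, bidding 2 is strictly better here, so truthful bidding is not dominant.

No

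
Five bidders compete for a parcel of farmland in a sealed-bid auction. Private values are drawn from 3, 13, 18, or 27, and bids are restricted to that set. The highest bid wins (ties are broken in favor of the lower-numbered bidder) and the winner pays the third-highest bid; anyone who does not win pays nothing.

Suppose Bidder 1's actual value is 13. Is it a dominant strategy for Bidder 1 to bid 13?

Consider the case where Bidder 2 bids 3, Bidder 3 bids 3, Bidder 4 bids 3 and Bidder 5 bids 18.
Truthful bid 13: loses, pays 0, utility 0.
Bid 18 instead: wins, pays 3, utility 13 - 3 = 10.
Since 10 > 0, bidding 18 is strictly better here, so truthful bidding is not dominant.

No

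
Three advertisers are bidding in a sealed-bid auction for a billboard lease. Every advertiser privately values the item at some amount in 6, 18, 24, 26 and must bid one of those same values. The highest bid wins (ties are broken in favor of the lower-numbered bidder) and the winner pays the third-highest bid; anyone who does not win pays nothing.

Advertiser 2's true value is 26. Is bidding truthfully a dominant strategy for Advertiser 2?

Check each profile of the others' bids and compare truth against every alternative bid.
Others bid (6, 26): truth gives 20, best alternative gives 0.
Others bid (24, 6): truth gives 20, best alternative gives 0.
Others bid (18, 26): truth gives 8, best alternative gives 0.
Others bid (24, 18): truth gives 8, best alternative gives 0.
Others bid (24, 24): truth gives 2, best alternative gives 0.
Others bid (24, 26): truth gives 2, best alternative gives 0.
(Remaining 10 profiles checked similarly; truth is weakly best in each.)
In every case the truthful bid is at least as good as any alternative, so it is a dominant strategy.

Yes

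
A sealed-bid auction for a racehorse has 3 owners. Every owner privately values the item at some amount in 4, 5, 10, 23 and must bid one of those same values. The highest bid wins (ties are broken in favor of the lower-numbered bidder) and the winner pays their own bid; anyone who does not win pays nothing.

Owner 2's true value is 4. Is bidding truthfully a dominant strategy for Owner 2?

Check each profile of the others' bids and compare truth against every alternative bid.
Others bid (4, 4): truth gives 0, best alternative gives -1.
Others bid (4, 5): truth gives 0, best alternative gives -1.
Others bid (4, 10): truth gives 0, best alternative gives 0.
Others bid (4, 23): truth gives 0, best alternative gives 0.
Others bid (5, 4): truth gives 0, best alternative gives 0.
Others bid (5, 5): truth gives 0, best alternative gives 0.
(Remaining 10 profiles checked similarly; truth is weakly best in each.)
In every case the truthful bid is at least as good as any alternative, so it is a dominant strategy.

Yes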